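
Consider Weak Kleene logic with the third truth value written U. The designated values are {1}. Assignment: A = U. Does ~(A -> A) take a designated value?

A -> A = U -> U = U  [any arg is the third value ⇒ result is the third value]
~(A -> A) = ~U = U
U ∉ {1}.

No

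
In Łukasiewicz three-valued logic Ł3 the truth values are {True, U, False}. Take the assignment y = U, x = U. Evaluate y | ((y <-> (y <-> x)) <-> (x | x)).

True

y <-> x = U <-> U = True
y <-> (y <-> x) = U <-> True = U
x | x = U | U = U
(y <-> (y <-> x)) <-> (x | x) = U <-> U = True
y | ((y <-> (y <-> x)) <-> (x | x)) = U | True = True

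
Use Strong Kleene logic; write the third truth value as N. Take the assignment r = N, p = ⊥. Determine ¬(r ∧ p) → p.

⊥

r ∧ p = N ∧ ⊥ = ⊥
¬(r ∧ p) = ¬⊥ = ⊤
¬(r ∧ p) → p = ⊤ → ⊥ = ⊥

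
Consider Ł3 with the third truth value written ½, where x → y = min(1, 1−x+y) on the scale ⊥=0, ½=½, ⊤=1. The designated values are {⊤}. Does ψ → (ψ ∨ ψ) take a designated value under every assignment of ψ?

Yes

Every assignment of ψ over {⊤, ½, ⊥} gives a value in {⊤}.
In particular, with ψ=½: ψ → (ψ ∨ ψ) = ⊤.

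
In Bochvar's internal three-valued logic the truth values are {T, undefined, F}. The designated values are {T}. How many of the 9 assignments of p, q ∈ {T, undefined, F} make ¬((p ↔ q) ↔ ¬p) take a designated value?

2

Designated under: (p=T, q=T); (p=F, q=T).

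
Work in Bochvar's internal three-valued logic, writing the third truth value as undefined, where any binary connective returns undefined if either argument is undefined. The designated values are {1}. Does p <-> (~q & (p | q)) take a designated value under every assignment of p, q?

Countermodel: p=1, q=1 gives 0, which is not designated.

No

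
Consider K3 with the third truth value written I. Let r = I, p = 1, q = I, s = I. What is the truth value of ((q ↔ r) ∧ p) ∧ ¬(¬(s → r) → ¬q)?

q ↔ r = I ↔ I = I
(q ↔ r) ∧ p = I ∧ 1 = I
s → r = I → I = I
¬(s → r) = ¬I = I
¬q = ¬I = I
¬(s → r) → ¬q = I → I = I
¬(¬(s → r) → ¬q) = ¬I = I
((q ↔ r) ∧ p) ∧ ¬(¬(s → r) → ¬q) = I ∧ I = I

I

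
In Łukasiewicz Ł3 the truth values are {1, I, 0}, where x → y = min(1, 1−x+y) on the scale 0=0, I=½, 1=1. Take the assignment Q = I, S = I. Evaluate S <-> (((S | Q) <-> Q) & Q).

1

S | Q = I | I = I
(S | Q) <-> Q = I <-> I = 1  [1 − |½−½|]
((S | Q) <-> Q) & Q = 1 & I = I
S <-> (((S | Q) <-> Q) & Q) = I <-> I = 1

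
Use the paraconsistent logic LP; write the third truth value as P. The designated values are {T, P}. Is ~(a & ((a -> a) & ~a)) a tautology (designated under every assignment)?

Every assignment of a over {T, P, F} gives a value in {T, P}.
In particular, with a=P: ~(a & ((a -> a) & ~a)) = P.

Yes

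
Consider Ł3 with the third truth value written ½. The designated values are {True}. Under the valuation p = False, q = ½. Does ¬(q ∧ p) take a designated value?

q ∧ p = ½ ∧ False = False
¬(q ∧ p) = ¬False = True
True ∈ {True}.

Yes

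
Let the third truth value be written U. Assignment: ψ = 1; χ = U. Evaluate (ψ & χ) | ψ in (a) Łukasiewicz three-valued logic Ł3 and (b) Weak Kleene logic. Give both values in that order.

1; U

In Łukasiewicz three-valued logic Ł3: ψ & χ = 1 & U = U
(ψ & χ) | ψ = U | 1 = 1
In Weak Kleene logic: ψ & χ = 1 & U = U
(ψ & χ) | ψ = U | 1 = U
They differ because Łukasiewicz three-valued logic Ł3 and Weak Kleene logic treat U differently under the binary connectives.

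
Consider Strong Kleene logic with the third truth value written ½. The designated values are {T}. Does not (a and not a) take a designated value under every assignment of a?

Countermodel: a=½ gives ½, which is not designated.

No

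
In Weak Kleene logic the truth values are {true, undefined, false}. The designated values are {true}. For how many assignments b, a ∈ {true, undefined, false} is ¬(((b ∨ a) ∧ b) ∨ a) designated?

1

Designated under: (b=false, a=false).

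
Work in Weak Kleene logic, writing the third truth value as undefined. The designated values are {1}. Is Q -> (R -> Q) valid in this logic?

No

Countermodel: Q=1, R=undefined gives undefined, which is not designated.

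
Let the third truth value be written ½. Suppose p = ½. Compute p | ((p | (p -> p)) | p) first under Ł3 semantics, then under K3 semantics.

In Ł3: p -> p = ½ -> ½ = ⊤  [min(1, 1−½+½)]
p | (p -> p) = ½ | ⊤ = ⊤
(p | (p -> p)) | p = ⊤ | ½ = ⊤
p | ((p | (p -> p)) | p) = ½ | ⊤ = ⊤
In K3: p -> p = ½ -> ½ = ½
p | (p -> p) = ½ | ½ = ½
(p | (p -> p)) | p = ½ | ½ = ½
p | ((p | (p -> p)) | p) = ½ | ½ = ½
They differ because Ł3 and K3 treat ½ differently under implication.

⊤; ½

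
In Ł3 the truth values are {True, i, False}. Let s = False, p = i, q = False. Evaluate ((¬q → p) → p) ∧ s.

False

¬q = ¬False = True
¬q → p = True → i = i  [min(1, 1−1+½)]
(¬q → p) → p = i → i = True
((¬q → p) → p) ∧ s = True ∧ False = False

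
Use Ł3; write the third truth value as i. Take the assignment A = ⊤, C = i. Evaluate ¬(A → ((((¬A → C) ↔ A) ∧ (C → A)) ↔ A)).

⊥

¬A = ¬⊤ = ⊥
¬A → C = ⊥ → i = ⊤  [min(1, 1−0+½)]
(¬A → C) ↔ A = ⊤ ↔ ⊤ = ⊤
C → A = i → ⊤ = ⊤
((¬A → C) ↔ A) ∧ (C → A) = ⊤ ∧ ⊤ = ⊤
(((¬A → C) ↔ A) ∧ (C → A)) ↔ A = ⊤ ↔ ⊤ = ⊤
A → ((((¬A → C) ↔ A) ∧ (C → A)) ↔ A) = ⊤ → ⊤ = ⊤
¬(A → ((((¬A → C) ↔ A) ∧ (C → A)) ↔ A)) = ¬⊤ = ⊥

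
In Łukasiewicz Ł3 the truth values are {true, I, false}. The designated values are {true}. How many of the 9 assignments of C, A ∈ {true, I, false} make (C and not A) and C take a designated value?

1

Designated under: (C=true, A=false).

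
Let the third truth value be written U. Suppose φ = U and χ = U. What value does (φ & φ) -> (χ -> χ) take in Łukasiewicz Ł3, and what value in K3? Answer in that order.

In Łukasiewicz Ł3: φ & φ = U & U = U
χ -> χ = U -> U = 1  [min(1, 1−½+½)]
(φ & φ) -> (χ -> χ) = U -> 1 = 1
In K3: φ & φ = U & U = U
χ -> χ = U -> U = U
(φ & φ) -> (χ -> χ) = U -> U = U
They differ because Łukasiewicz Ł3 and K3 treat U differently under implication.

1; U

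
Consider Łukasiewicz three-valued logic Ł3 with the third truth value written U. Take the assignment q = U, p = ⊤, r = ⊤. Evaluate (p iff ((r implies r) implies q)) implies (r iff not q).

r implies r = ⊤ implies ⊤ = ⊤
(r implies r) implies q = ⊤ implies U = U  [min(1, 1−1+½)]
p iff ((r implies r) implies q) = ⊤ iff U = U
not q = not U = U
r iff not q = ⊤ iff U = U
(p iff ((r implies r) implies q)) implies (r iff not q) = U implies U = ⊤

⊤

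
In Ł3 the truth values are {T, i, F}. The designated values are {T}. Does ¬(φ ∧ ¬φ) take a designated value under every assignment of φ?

Countermodel: φ=i gives i, which is not designated.

No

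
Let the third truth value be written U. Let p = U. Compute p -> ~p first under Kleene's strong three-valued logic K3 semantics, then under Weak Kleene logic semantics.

U; U

In Kleene's strong three-valued logic K3: ~p = ~U = U
p -> ~p = U -> U = U  [~U | U]
In Weak Kleene logic: ~p = ~U = U
p -> ~p = U -> U = U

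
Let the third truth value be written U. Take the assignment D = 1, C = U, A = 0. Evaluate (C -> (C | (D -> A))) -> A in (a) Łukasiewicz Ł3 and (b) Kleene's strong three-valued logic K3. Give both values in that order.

0; U

In Łukasiewicz Ł3: D -> A = 1 -> 0 = 0
C | (D -> A) = U | 0 = U
C -> (C | (D -> A)) = U -> U = 1  [min(1, 1−½+½)]
(C -> (C | (D -> A))) -> A = 1 -> 0 = 0
In Kleene's strong three-valued logic K3: D -> A = 1 -> 0 = 0
C | (D -> A) = U | 0 = U
C -> (C | (D -> A)) = U -> U = U  [~U | U]
(C -> (C | (D -> A))) -> A = U -> 0 = U
They differ because Łukasiewicz Ł3 and Kleene's strong three-valued logic K3 treat U differently under implication.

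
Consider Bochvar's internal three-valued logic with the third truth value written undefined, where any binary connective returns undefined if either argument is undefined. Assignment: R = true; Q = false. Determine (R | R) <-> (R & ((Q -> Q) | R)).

true

R | R = true | true = true
Q -> Q = false -> false = true
(Q -> Q) | R = true | true = true
R & ((Q -> Q) | R) = true & true = true
(R | R) <-> (R & ((Q -> Q) | R)) = true <-> true = true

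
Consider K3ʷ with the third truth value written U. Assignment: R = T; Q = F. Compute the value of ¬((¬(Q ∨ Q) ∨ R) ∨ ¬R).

Q ∨ Q = F ∨ F = F
¬(Q ∨ Q) = ¬F = T
¬(Q ∨ Q) ∨ R = T ∨ T = T
¬R = ¬T = F
(¬(Q ∨ Q) ∨ R) ∨ ¬R = T ∨ F = T
¬((¬(Q ∨ Q) ∨ R) ∨ ¬R) = ¬T = F

F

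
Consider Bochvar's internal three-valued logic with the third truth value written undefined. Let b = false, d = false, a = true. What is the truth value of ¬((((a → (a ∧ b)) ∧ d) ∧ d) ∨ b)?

a ∧ b = true ∧ false = false
a → (a ∧ b) = true → false = false
(a → (a ∧ b)) ∧ d = false ∧ false = false
((a → (a ∧ b)) ∧ d) ∧ d = false ∧ false = false
(((a → (a ∧ b)) ∧ d) ∧ d) ∨ b = false ∨ false = false
¬((((a → (a ∧ b)) ∧ d) ∧ d) ∨ b) = ¬false = true

true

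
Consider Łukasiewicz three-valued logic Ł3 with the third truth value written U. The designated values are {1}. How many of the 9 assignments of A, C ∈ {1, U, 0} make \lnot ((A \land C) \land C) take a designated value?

5

Of the 9 assignments, 5 give a value in {1}.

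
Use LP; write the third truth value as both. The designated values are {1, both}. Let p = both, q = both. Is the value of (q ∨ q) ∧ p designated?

q ∨ q = both ∨ both = both
(q ∨ q) ∧ p = both ∧ both = both
both ∈ {1, both}.

Yes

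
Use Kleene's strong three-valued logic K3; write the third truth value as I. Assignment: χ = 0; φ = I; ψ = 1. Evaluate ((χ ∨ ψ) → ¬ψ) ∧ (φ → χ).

χ ∨ ψ = 0 ∨ 1 = 1
¬ψ = ¬1 = 0
(χ ∨ ψ) → ¬ψ = 1 → 0 = 0
φ → χ = I → 0 = I  [¬I ∨ 0]
((χ ∨ ψ) → ¬ψ) ∧ (φ → χ) = 0 ∧ I = 0

0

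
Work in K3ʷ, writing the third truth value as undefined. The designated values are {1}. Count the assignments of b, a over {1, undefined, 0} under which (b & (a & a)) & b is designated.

1

Designated under: (b=1, a=1).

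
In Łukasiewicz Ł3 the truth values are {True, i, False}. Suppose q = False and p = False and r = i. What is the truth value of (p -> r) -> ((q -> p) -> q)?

p -> r = False -> i = True  [min(1, 1−0+½)]
q -> p = False -> False = True
(q -> p) -> q = True -> False = False
(p -> r) -> ((q -> p) -> q) = True -> False = False

False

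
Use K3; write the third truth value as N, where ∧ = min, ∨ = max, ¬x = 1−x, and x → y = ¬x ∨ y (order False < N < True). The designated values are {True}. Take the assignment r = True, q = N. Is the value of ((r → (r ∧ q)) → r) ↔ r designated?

r ∧ q = True ∧ N = N
r → (r ∧ q) = True → N = N  [¬True ∨ N]
(r → (r ∧ q)) → r = N → True = True
((r → (r ∧ q)) → r) ↔ r = True ↔ True = True
True ∈ {True}.

Yes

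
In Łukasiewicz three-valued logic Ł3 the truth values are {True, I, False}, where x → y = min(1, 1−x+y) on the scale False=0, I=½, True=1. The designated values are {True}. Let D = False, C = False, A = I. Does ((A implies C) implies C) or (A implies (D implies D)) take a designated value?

A implies C = I implies False = I  [min(1, 1−½+0)]
(A implies C) implies C = I implies False = I
D implies D = False implies False = True
A implies (D implies D) = I implies True = True
((A implies C) implies C) or (A implies (D implies D)) = I or True = True
True ∈ {True}.

Yes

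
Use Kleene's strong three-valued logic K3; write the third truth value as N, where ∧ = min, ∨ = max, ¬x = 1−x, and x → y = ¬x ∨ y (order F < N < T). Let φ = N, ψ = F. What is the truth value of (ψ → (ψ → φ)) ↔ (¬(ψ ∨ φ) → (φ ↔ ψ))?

N

ψ → φ = F → N = T  [¬F ∨ N]
ψ → (ψ → φ) = F → T = T
ψ ∨ φ = F ∨ N = N
¬(ψ ∨ φ) = ¬N = N
φ ↔ ψ = N ↔ F = N
¬(ψ ∨ φ) → (φ ↔ ψ) = N → N = N
(ψ → (ψ → φ)) ↔ (¬(ψ ∨ φ) → (φ ↔ ψ)) = T ↔ N = N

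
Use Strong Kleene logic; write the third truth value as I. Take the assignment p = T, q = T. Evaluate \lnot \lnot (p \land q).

p \land q = T \land T = T
\lnot (p \land q) = \lnot T = F
\lnot \lnot (p \land q) = \lnot F = T

T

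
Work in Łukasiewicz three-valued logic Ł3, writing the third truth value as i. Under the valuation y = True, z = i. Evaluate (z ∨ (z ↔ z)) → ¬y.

False

z ↔ z = i ↔ i = True  [1 − |½−½|]
z ∨ (z ↔ z) = i ∨ True = True
¬y = ¬True = False
(z ∨ (z ↔ z)) → ¬y = True → False = False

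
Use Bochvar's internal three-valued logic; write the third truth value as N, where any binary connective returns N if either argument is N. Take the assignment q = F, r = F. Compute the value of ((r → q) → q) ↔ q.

r → q = F → F = T
(r → q) → q = T → F = F
((r → q) → q) ↔ q = F ↔ F = T

T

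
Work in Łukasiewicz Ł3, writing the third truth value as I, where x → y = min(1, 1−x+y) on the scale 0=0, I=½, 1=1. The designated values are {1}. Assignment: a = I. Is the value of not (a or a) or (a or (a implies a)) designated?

Yes

a or a = I or I = I
not (a or a) = not I = I
a implies a = I implies I = 1  [min(1, 1−½+½)]
a or (a implies a) = I or 1 = 1
not (a or a) or (a or (a implies a)) = I or 1 = 1
1 ∈ {1}.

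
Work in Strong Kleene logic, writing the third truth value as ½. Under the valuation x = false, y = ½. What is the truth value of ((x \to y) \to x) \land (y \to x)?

x \to y = false \to ½ = true  [\lnot false \lor ½]
(x \to y) \to x = true \to false = false
y \to x = ½ \to false = ½
((x \to y) \to x) \land (y \to x) = false \land ½ = false

false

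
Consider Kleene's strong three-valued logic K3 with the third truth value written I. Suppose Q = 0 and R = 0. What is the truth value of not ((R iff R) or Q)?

R iff R = 0 iff 0 = 1
(R iff R) or Q = 1 or 0 = 1
not ((R iff R) or Q) = not 1 = 0

0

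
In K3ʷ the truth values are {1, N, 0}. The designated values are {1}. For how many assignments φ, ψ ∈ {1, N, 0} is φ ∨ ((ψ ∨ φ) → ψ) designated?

4

Designated under: (φ=1, ψ=1); (φ=1, ψ=0); (φ=0, ψ=1); (φ=0, ψ=0).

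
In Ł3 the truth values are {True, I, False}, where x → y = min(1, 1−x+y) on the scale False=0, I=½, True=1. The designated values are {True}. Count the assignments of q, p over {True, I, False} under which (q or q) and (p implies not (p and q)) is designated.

2

Designated under: (q=True, p=I); (q=True, p=False).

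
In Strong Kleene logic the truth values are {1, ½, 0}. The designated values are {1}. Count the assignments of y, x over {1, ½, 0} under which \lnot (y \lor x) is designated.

1

Designated under: (y=0, x=0).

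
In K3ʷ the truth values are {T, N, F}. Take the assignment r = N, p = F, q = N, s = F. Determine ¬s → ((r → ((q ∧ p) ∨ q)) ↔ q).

N

¬s = ¬F = T
q ∧ p = N ∧ F = N
(q ∧ p) ∨ q = N ∨ N = N
r → ((q ∧ p) ∨ q) = N → N = N  [any arg is the third value ⇒ result is the third value]
(r → ((q ∧ p) ∨ q)) ↔ q = N ↔ N = N
¬s → ((r → ((q ∧ p) ∨ q)) ↔ q) = T → N = N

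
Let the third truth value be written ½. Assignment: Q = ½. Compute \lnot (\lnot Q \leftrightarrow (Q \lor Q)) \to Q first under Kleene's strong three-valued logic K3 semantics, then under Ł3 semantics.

In Kleene's strong three-valued logic K3: \lnot Q = \lnot ½ = ½
Q \lor Q = ½ \lor ½ = ½
\lnot Q \leftrightarrow (Q \lor Q) = ½ \leftrightarrow ½ = ½
\lnot (\lnot Q \leftrightarrow (Q \lor Q)) = \lnot ½ = ½
\lnot (\lnot Q \leftrightarrow (Q \lor Q)) \to Q = ½ \to ½ = ½  [\lnot ½ \lor ½]
In Ł3: \lnot Q = \lnot ½ = ½
Q \lor Q = ½ \lor ½ = ½
\lnot Q \leftrightarrow (Q \lor Q) = ½ \leftrightarrow ½ = True  [1 − |½−½|]
\lnot (\lnot Q \leftrightarrow (Q \lor Q)) = \lnot True = False
\lnot (\lnot Q \leftrightarrow (Q \lor Q)) \to Q = False \to ½ = True
They differ because Kleene's strong three-valued logic K3 and Ł3 treat ½ differently under implication.

½; True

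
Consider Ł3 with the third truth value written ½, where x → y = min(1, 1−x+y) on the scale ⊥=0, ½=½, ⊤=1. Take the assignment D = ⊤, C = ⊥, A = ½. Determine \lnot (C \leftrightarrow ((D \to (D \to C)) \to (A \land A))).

D \to C = ⊤ \to ⊥ = ⊥
D \to (D \to C) = ⊤ \to ⊥ = ⊥
A \land A = ½ \land ½ = ½
(D \to (D \to C)) \to (A \land A) = ⊥ \to ½ = ⊤  [min(1, 1−0+½)]
C \leftrightarrow ((D \to (D \to C)) \to (A \land A)) = ⊥ \leftrightarrow ⊤ = ⊥
\lnot (C \leftrightarrow ((D \to (D \to C)) \to (A \land A))) = \lnot ⊥ = ⊤

⊤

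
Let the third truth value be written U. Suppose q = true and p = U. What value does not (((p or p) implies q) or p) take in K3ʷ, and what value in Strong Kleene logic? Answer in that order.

In K3ʷ: p or p = U or U = U
(p or p) implies q = U implies true = U
((p or p) implies q) or p = U or U = U
not (((p or p) implies q) or p) = not U = U
In Strong Kleene logic: p or p = U or U = U
(p or p) implies q = U implies true = true  [not U or true]
((p or p) implies q) or p = true or U = true
not (((p or p) implies q) or p) = not true = false
They differ because K3ʷ and Strong Kleene logic treat U differently under the binary connectives.

U; false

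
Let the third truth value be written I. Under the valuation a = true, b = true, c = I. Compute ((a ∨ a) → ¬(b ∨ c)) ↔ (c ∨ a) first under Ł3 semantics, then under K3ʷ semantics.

In Ł3: a ∨ a = true ∨ true = true
b ∨ c = true ∨ I = true
¬(b ∨ c) = ¬true = false
(a ∨ a) → ¬(b ∨ c) = true → false = false
c ∨ a = I ∨ true = true
((a ∨ a) → ¬(b ∨ c)) ↔ (c ∨ a) = false ↔ true = false
In K3ʷ: a ∨ a = true ∨ true = true
b ∨ c = true ∨ I = I
¬(b ∨ c) = ¬I = I
(a ∨ a) → ¬(b ∨ c) = true → I = I  [any arg is the third value ⇒ result is the third value]
c ∨ a = I ∨ true = I
((a ∨ a) → ¬(b ∨ c)) ↔ (c ∨ a) = I ↔ I = I
They differ because Ł3 and K3ʷ treat I differently under the binary connectives.

false; I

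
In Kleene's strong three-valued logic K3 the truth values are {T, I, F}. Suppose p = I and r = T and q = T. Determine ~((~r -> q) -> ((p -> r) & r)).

F

~r = ~T = F
~r -> q = F -> T = T
p -> r = I -> T = T  [~I | T]
(p -> r) & r = T & T = T
(~r -> q) -> ((p -> r) & r) = T -> T = T
~((~r -> q) -> ((p -> r) & r)) = ~T = F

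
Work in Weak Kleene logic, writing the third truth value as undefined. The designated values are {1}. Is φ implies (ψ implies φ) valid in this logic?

Countermodel: φ=1, ψ=undefined gives undefined, which is not designated.

No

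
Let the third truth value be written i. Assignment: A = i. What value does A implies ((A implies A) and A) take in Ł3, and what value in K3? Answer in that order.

T; i

In Ł3: A implies A = i implies i = T  [min(1, 1−½+½)]
(A implies A) and A = T and i = i
A implies ((A implies A) and A) = i implies i = T
In K3: A implies A = i implies i = i  [not i or i]
(A implies A) and A = i and i = i
A implies ((A implies A) and A) = i implies i = i
They differ because Ł3 and K3 treat i differently under implication.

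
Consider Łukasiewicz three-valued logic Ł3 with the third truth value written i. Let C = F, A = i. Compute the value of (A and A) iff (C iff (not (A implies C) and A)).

T

A and A = i and i = i
A implies C = i implies F = i  [min(1, 1−½+0)]
not (A implies C) = not i = i
not (A implies C) and A = i and i = i
C iff (not (A implies C) and A) = F iff i = i
(A and A) iff (C iff (not (A implies C) and A)) = i iff i = T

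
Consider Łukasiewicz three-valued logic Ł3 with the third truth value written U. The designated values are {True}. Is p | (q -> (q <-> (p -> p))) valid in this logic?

Every assignment of p, q over {True, U, False} gives a value in {True}.
In particular, with p=U, q=U: p | (q -> (q <-> (p -> p))) = True.

Yes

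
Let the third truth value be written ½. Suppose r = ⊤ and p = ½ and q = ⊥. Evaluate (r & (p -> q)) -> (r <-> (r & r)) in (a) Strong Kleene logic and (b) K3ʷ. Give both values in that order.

In Strong Kleene logic: p -> q = ½ -> ⊥ = ½
r & (p -> q) = ⊤ & ½ = ½
r & r = ⊤ & ⊤ = ⊤
r <-> (r & r) = ⊤ <-> ⊤ = ⊤
(r & (p -> q)) -> (r <-> (r & r)) = ½ -> ⊤ = ⊤
In K3ʷ: p -> q = ½ -> ⊥ = ½  [any arg is the third value ⇒ result is the third value]
r & (p -> q) = ⊤ & ½ = ½
r & r = ⊤ & ⊤ = ⊤
r <-> (r & r) = ⊤ <-> ⊤ = ⊤
(r & (p -> q)) -> (r <-> (r & r)) = ½ -> ⊤ = ½
They differ because Strong Kleene logic and K3ʷ treat ½ differently under the binary connectives.

⊤; ½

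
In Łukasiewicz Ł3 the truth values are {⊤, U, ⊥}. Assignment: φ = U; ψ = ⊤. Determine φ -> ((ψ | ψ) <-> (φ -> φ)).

ψ | ψ = ⊤ | ⊤ = ⊤
φ -> φ = U -> U = ⊤  [min(1, 1−½+½)]
(ψ | ψ) <-> (φ -> φ) = ⊤ <-> ⊤ = ⊤
φ -> ((ψ | ψ) <-> (φ -> φ)) = U -> ⊤ = ⊤

⊤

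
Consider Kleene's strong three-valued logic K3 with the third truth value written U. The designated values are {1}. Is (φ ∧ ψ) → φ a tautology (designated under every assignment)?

Countermodel: φ=U, ψ=1 gives U, which is not designated.

No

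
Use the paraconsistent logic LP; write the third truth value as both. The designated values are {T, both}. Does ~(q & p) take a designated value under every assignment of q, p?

Countermodel: q=T, p=T gives F, which is not designated.

No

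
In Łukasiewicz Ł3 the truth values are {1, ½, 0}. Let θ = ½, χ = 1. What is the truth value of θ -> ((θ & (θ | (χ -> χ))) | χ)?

1

χ -> χ = 1 -> 1 = 1
θ | (χ -> χ) = ½ | 1 = 1
θ & (θ | (χ -> χ)) = ½ & 1 = ½
(θ & (θ | (χ -> χ))) | χ = ½ | 1 = 1
θ -> ((θ & (θ | (χ -> χ))) | χ) = ½ -> 1 = 1  [min(1, 1−½+1)]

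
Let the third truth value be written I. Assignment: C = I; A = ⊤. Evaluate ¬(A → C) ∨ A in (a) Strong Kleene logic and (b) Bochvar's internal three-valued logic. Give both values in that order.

⊤; I

In Strong Kleene logic: A → C = ⊤ → I = I  [¬⊤ ∨ I]
¬(A → C) = ¬I = I
¬(A → C) ∨ A = I ∨ ⊤ = ⊤
In Bochvar's internal three-valued logic: A → C = ⊤ → I = I  [any arg is the third value ⇒ result is the third value]
¬(A → C) = ¬I = I
¬(A → C) ∨ A = I ∨ ⊤ = I
They differ because Strong Kleene logic and Bochvar's internal three-valued logic treat I differently under the binary connectives.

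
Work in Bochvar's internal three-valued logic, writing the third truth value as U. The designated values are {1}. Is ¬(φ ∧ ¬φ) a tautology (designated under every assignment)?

Countermodel: φ=U gives U, which is not designated.

No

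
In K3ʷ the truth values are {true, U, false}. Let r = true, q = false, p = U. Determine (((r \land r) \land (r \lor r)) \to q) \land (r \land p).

U

r \land r = true \land true = true
r \lor r = true \lor true = true
(r \land r) \land (r \lor r) = true \land true = true
((r \land r) \land (r \lor r)) \to q = true \to false = false
r \land p = true \land U = U
(((r \land r) \land (r \lor r)) \to q) \land (r \land p) = false \land U = U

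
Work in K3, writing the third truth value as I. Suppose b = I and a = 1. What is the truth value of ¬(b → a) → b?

1

b → a = I → 1 = 1  [¬I ∨ 1]
¬(b → a) = ¬1 = 0
¬(b → a) → b = 0 → I = 1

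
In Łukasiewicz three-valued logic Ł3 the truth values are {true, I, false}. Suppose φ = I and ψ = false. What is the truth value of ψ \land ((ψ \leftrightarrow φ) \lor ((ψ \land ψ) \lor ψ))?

ψ \leftrightarrow φ = false \leftrightarrow I = I  [1 − |0−½|]
ψ \land ψ = false \land false = false
(ψ \land ψ) \lor ψ = false \lor false = false
(ψ \leftrightarrow φ) \lor ((ψ \land ψ) \lor ψ) = I \lor false = I
ψ \land ((ψ \leftrightarrow φ) \lor ((ψ \land ψ) \lor ψ)) = false \land I = false

false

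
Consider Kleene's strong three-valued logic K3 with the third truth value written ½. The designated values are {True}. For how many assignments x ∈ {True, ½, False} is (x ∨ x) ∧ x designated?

1

x=True: True ✓
x=½: ½ ·
x=False: False ·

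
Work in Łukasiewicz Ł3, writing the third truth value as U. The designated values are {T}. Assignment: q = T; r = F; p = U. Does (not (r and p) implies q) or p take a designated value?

r and p = F and U = F
not (r and p) = not F = T
not (r and p) implies q = T implies T = T
(not (r and p) implies q) or p = T or U = T
T ∈ {T}.

Yes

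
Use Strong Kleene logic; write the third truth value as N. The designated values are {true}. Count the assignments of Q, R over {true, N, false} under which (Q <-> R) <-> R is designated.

Designated under: (Q=true, R=true); (Q=true, R=false).

2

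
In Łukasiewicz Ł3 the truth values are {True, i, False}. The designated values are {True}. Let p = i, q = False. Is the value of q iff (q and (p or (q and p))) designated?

q and p = False and i = False
p or (q and p) = i or False = i
q and (p or (q and p)) = False and i = False
q iff (q and (p or (q and p))) = False iff False = True
True ∈ {True}.

Yes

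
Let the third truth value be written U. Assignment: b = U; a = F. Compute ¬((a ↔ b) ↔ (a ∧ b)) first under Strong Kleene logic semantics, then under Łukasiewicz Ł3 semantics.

In Strong Kleene logic: a ↔ b = F ↔ U = U
a ∧ b = F ∧ U = F
(a ↔ b) ↔ (a ∧ b) = U ↔ F = U
¬((a ↔ b) ↔ (a ∧ b)) = ¬U = U
In Łukasiewicz Ł3: a ↔ b = F ↔ U = U  [1 − |0−½|]
a ∧ b = F ∧ U = F
(a ↔ b) ↔ (a ∧ b) = U ↔ F = U
¬((a ↔ b) ↔ (a ∧ b)) = ¬U = U

U; U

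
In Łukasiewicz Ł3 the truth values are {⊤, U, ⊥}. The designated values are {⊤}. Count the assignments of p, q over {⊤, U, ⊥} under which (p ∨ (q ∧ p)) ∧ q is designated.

1

Designated under: (p=⊤, q=⊤).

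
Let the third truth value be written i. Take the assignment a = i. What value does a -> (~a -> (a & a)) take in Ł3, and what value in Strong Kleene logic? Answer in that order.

true; i

In Ł3: ~a = ~i = i
a & a = i & i = i
~a -> (a & a) = i -> i = true  [min(1, 1−½+½)]
a -> (~a -> (a & a)) = i -> true = true
In Strong Kleene logic: ~a = ~i = i
a & a = i & i = i
~a -> (a & a) = i -> i = i
a -> (~a -> (a & a)) = i -> i = i
They differ because Ł3 and Strong Kleene logic treat i differently under implication.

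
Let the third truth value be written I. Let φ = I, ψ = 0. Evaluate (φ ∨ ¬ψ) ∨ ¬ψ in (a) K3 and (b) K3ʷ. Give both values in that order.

1; I

In K3: ¬ψ = ¬0 = 1
φ ∨ ¬ψ = I ∨ 1 = 1
¬ψ = ¬0 = 1
(φ ∨ ¬ψ) ∨ ¬ψ = 1 ∨ 1 = 1
In K3ʷ: ¬ψ = ¬0 = 1
φ ∨ ¬ψ = I ∨ 1 = I
¬ψ = ¬0 = 1
(φ ∨ ¬ψ) ∨ ¬ψ = I ∨ 1 = I
They differ because K3 and K3ʷ treat I differently under the binary connectives.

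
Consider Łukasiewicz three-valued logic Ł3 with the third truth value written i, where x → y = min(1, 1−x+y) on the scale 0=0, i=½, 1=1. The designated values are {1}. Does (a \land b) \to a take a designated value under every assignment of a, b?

Yes

Every assignment of a, b over {1, i, 0} gives a value in {1}.
In particular, with a=i, b=i: (a \land b) \to a = 1.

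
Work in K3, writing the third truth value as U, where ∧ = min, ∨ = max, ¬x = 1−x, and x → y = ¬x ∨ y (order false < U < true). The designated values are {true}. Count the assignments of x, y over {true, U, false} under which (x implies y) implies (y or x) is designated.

Of the 9 assignments, 5 give a value in {true}.

5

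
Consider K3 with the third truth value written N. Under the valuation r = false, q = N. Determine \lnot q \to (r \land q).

\lnot q = \lnot N = N
r \land q = false \land N = false
\lnot q \to (r \land q) = N \to false = N  [\lnot N \lor false]

N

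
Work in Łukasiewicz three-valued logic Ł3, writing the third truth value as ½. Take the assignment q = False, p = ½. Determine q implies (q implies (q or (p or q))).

p or q = ½ or False = ½
q or (p or q) = False or ½ = ½
q implies (q or (p or q)) = False implies ½ = True  [min(1, 1−0+½)]
q implies (q implies (q or (p or q))) = False implies True = True

True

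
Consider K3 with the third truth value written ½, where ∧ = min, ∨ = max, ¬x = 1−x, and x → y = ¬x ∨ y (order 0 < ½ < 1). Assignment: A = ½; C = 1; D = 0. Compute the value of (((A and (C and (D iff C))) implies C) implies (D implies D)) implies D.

D iff C = 0 iff 1 = 0
C and (D iff C) = 1 and 0 = 0
A and (C and (D iff C)) = ½ and 0 = 0
(A and (C and (D iff C))) implies C = 0 implies 1 = 1
D implies D = 0 implies 0 = 1
((A and (C and (D iff C))) implies C) implies (D implies D) = 1 implies 1 = 1
(((A and (C and (D iff C))) implies C) implies (D implies D)) implies D = 1 implies 0 = 0

0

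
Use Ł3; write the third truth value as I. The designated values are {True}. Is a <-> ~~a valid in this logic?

Every assignment of a over {True, I, False} gives a value in {True}.
In particular, with a=I: a <-> ~~a = True.

Yes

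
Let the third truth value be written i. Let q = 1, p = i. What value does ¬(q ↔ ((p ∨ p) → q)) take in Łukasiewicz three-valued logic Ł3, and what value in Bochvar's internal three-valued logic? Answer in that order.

0; i

In Łukasiewicz three-valued logic Ł3: p ∨ p = i ∨ i = i
(p ∨ p) → q = i → 1 = 1
q ↔ ((p ∨ p) → q) = 1 ↔ 1 = 1
¬(q ↔ ((p ∨ p) → q)) = ¬1 = 0
In Bochvar's internal three-valued logic: p ∨ p = i ∨ i = i
(p ∨ p) → q = i → 1 = i  [any arg is the third value ⇒ result is the third value]
q ↔ ((p ∨ p) → q) = 1 ↔ i = i
¬(q ↔ ((p ∨ p) → q)) = ¬i = i
They differ because Łukasiewicz three-valued logic Ł3 and Bochvar's internal three-valued logic treat i differently under the binary connectives.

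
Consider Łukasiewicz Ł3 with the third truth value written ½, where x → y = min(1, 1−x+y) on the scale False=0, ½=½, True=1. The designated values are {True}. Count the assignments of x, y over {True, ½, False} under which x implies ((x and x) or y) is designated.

Of the 9 assignments, 9 give a value in {True}.

9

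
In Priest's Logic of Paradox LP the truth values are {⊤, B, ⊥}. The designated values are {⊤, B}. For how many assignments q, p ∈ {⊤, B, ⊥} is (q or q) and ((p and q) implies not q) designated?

5

Of the 9 assignments, 5 give a value in {⊤, B}.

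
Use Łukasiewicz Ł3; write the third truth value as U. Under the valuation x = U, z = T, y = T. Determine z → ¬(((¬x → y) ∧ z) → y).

F

¬x = ¬U = U
¬x → y = U → T = T  [min(1, 1−½+1)]
(¬x → y) ∧ z = T ∧ T = T
((¬x → y) ∧ z) → y = T → T = T
¬(((¬x → y) ∧ z) → y) = ¬T = F
z → ¬(((¬x → y) ∧ z) → y) = T → F = F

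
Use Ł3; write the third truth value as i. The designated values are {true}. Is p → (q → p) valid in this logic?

Yes

Every assignment of p, q over {true, i, false} gives a value in {true}.
In particular, with p=i, q=i: p → (q → p) = true.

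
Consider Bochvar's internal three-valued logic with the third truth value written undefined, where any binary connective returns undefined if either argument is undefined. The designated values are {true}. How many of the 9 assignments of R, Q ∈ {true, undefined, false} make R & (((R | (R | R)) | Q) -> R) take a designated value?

Designated under: (R=true, Q=true); (R=true, Q=false).

2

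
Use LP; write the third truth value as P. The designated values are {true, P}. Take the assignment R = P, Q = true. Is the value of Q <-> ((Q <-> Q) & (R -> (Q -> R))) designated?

Yes

Q <-> Q = true <-> true = true
Q -> R = true -> P = P  [~true | P]
R -> (Q -> R) = P -> P = P
(Q <-> Q) & (R -> (Q -> R)) = true & P = P
Q <-> ((Q <-> Q) & (R -> (Q -> R))) = true <-> P = P
P ∈ {true, P}.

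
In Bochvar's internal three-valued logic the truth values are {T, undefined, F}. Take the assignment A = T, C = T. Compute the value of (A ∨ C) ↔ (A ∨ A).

T

A ∨ C = T ∨ T = T
A ∨ A = T ∨ T = T
(A ∨ C) ↔ (A ∨ A) = T ↔ T = T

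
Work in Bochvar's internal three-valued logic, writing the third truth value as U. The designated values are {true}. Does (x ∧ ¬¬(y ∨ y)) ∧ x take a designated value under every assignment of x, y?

Countermodel: x=true, y=U gives U, which is not designated.

No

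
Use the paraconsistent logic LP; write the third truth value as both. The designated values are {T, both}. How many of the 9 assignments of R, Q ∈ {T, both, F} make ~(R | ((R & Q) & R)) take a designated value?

Of the 9 assignments, 6 give a value in {T, both}.

6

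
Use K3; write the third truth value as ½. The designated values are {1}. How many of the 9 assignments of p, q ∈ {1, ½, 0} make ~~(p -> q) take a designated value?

5

Of the 9 assignments, 5 give a value in {1}.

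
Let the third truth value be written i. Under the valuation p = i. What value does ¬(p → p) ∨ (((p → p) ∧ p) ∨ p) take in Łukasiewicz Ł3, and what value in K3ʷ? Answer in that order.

In Łukasiewicz Ł3: p → p = i → i = T  [min(1, 1−½+½)]
¬(p → p) = ¬T = F
p → p = i → i = T
(p → p) ∧ p = T ∧ i = i
((p → p) ∧ p) ∨ p = i ∨ i = i
¬(p → p) ∨ (((p → p) ∧ p) ∨ p) = F ∨ i = i
In K3ʷ: p → p = i → i = i  [any arg is the third value ⇒ result is the third value]
¬(p → p) = ¬i = i
p → p = i → i = i
(p → p) ∧ p = i ∧ i = i
((p → p) ∧ p) ∨ p = i ∨ i = i
¬(p → p) ∨ (((p → p) ∧ p) ∨ p) = i ∨ i = i

i; i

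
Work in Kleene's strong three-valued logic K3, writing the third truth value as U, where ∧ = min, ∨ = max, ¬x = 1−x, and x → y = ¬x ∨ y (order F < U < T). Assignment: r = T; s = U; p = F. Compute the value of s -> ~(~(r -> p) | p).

U

r -> p = T -> F = F
~(r -> p) = ~F = T
~(r -> p) | p = T | F = T
~(~(r -> p) | p) = ~T = F
s -> ~(~(r -> p) | p) = U -> F = U  [~U | F]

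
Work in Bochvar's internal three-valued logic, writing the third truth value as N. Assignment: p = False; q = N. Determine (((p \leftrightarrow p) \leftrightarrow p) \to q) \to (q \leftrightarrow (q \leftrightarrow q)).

N

p \leftrightarrow p = False \leftrightarrow False = True
(p \leftrightarrow p) \leftrightarrow p = True \leftrightarrow False = False
((p \leftrightarrow p) \leftrightarrow p) \to q = False \to N = N  [any arg is the third value ⇒ result is the third value]
q \leftrightarrow q = N \leftrightarrow N = N
q \leftrightarrow (q \leftrightarrow q) = N \leftrightarrow N = N
(((p \leftrightarrow p) \leftrightarrow p) \to q) \to (q \leftrightarrow (q \leftrightarrow q)) = N \to N = N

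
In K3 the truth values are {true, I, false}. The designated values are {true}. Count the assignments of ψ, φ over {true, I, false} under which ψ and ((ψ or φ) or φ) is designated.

3

Designated under: (ψ=true, φ=true); (ψ=true, φ=I); (ψ=true, φ=false).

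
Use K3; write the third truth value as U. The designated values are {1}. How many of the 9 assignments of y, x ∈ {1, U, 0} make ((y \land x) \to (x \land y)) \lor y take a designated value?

7

Of the 9 assignments, 7 give a value in {1}.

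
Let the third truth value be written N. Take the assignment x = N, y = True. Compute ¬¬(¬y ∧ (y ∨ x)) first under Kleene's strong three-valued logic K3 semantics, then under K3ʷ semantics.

False; N

In Kleene's strong three-valued logic K3: ¬y = ¬True = False
y ∨ x = True ∨ N = True
¬y ∧ (y ∨ x) = False ∧ True = False
¬(¬y ∧ (y ∨ x)) = ¬False = True
¬¬(¬y ∧ (y ∨ x)) = ¬True = False
In K3ʷ: ¬y = ¬True = False
y ∨ x = True ∨ N = N
¬y ∧ (y ∨ x) = False ∧ N = N
¬(¬y ∧ (y ∨ x)) = ¬N = N
¬¬(¬y ∧ (y ∨ x)) = ¬N = N
They differ because Kleene's strong three-valued logic K3 and K3ʷ treat N differently under the binary connectives.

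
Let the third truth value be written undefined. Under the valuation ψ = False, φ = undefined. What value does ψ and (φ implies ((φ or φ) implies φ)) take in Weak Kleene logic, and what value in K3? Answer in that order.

undefined; False

In Weak Kleene logic: φ or φ = undefined or undefined = undefined
(φ or φ) implies φ = undefined implies undefined = undefined  [any arg is the third value ⇒ result is the third value]
φ implies ((φ or φ) implies φ) = undefined implies undefined = undefined
ψ and (φ implies ((φ or φ) implies φ)) = False and undefined = undefined
In K3: φ or φ = undefined or undefined = undefined
(φ or φ) implies φ = undefined implies undefined = undefined
φ implies ((φ or φ) implies φ) = undefined implies undefined = undefined
ψ and (φ implies ((φ or φ) implies φ)) = False and undefined = False
They differ because Weak Kleene logic and K3 treat undefined differently under the binary connectives.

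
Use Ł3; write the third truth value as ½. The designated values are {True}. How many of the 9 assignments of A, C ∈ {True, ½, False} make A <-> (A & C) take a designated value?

Of the 9 assignments, 6 give a value in {True}.

6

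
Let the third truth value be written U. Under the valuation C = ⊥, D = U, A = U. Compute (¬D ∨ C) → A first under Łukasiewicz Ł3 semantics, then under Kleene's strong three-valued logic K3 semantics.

⊤; U

In Łukasiewicz Ł3: ¬D = ¬U = U
¬D ∨ C = U ∨ ⊥ = U
(¬D ∨ C) → A = U → U = ⊤  [min(1, 1−½+½)]
In Kleene's strong three-valued logic K3: ¬D = ¬U = U
¬D ∨ C = U ∨ ⊥ = U
(¬D ∨ C) → A = U → U = U  [¬U ∨ U]
They differ because Łukasiewicz Ł3 and Kleene's strong three-valued logic K3 treat U differently under implication.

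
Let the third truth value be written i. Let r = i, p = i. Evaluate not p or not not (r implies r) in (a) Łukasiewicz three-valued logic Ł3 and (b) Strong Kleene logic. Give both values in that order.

In Łukasiewicz three-valued logic Ł3: not p = not i = i
r implies r = i implies i = ⊤  [min(1, 1−½+½)]
not (r implies r) = not ⊤ = ⊥
not not (r implies r) = not ⊥ = ⊤
not p or not not (r implies r) = i or ⊤ = ⊤
In Strong Kleene logic: not p = not i = i
r implies r = i implies i = i  [not i or i]
not (r implies r) = not i = i
not not (r implies r) = not i = i
not p or not not (r implies r) = i or i = i
They differ because Łukasiewicz three-valued logic Ł3 and Strong Kleene logic treat i differently under implication.

⊤; i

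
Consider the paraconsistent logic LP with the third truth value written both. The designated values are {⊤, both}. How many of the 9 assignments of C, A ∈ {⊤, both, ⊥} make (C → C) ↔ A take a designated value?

7

Of the 9 assignments, 7 give a value in {⊤, both}.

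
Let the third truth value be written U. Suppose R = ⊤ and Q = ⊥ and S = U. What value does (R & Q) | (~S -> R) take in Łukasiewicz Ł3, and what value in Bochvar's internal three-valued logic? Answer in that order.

In Łukasiewicz Ł3: R & Q = ⊤ & ⊥ = ⊥
~S = ~U = U
~S -> R = U -> ⊤ = ⊤
(R & Q) | (~S -> R) = ⊥ | ⊤ = ⊤
In Bochvar's internal three-valued logic: R & Q = ⊤ & ⊥ = ⊥
~S = ~U = U
~S -> R = U -> ⊤ = U
(R & Q) | (~S -> R) = ⊥ | U = U
They differ because Łukasiewicz Ł3 and Bochvar's internal three-valued logic treat U differently under the binary connectives.

⊤; U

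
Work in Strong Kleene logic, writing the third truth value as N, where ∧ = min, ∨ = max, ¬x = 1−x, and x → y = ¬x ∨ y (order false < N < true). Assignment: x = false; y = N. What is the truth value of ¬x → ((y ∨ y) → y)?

N

¬x = ¬false = true
y ∨ y = N ∨ N = N
(y ∨ y) → y = N → N = N
¬x → ((y ∨ y) → y) = true → N = N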